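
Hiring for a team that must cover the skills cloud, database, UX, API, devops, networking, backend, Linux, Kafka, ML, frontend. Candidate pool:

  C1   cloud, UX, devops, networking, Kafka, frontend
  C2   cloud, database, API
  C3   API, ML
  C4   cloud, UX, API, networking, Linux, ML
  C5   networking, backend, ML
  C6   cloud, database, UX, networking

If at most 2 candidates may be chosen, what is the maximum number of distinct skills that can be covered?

Choosing C1, C4 covers {cloud, UX, API, devops, networking, Linux, Kafka, ML, frontend} — 9 skills.
No choice of 2 candidates does better; here database, backend are left uncovered.

9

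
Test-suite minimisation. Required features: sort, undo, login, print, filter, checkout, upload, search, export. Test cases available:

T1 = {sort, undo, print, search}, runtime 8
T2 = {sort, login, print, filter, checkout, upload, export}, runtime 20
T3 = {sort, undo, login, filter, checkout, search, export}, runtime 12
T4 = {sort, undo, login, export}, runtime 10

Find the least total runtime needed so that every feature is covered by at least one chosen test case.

28

T1, T2 cover every feature at runtime 8 + 20 = 28.
Any cover uses at least 2 test cases; among all covering selections none totals below 28.
Greedy by coverage-per-runtime would pick T3, T1, T2 for 40 — worse than the optimum 28.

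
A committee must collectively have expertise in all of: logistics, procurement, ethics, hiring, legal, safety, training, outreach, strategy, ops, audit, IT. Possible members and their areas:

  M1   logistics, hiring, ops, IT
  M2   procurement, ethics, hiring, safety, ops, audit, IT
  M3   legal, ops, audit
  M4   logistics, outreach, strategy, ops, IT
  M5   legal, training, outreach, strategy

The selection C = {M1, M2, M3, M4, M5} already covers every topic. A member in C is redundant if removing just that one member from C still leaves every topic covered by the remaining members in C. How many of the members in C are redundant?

Drop M1: the rest still cover every topic — redundant.
Drop M2: procurement, ethics, safety uncovered — not redundant.
Drop M3: the rest still cover every topic — redundant.
Drop M4: the rest still cover every topic — redundant.
Drop M5: training uncovered — not redundant.
3 redundant: M1, M3, M4.

3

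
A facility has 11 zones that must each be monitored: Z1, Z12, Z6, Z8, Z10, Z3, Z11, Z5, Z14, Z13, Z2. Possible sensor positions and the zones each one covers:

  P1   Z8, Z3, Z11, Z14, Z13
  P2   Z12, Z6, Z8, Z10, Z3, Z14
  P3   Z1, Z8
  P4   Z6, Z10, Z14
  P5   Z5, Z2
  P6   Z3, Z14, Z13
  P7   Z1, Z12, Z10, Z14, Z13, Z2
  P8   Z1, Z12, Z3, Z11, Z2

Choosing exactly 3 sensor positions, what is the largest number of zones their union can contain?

Choosing P1, P2, P5 covers {Z12, Z6, Z8, Z10, Z3, Z11, Z5, Z14, Z13, Z2} — 10 zones.
No choice of 3 sensor positions does better; here Z1 is left uncovered.

10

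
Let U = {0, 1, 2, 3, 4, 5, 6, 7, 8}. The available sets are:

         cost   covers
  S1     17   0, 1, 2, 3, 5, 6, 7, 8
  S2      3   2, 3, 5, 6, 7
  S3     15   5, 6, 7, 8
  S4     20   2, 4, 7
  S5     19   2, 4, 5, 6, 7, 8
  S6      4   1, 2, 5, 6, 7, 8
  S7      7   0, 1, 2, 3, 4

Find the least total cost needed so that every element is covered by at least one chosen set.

11

S6, S7 cover every element at cost 4 + 7 = 11.
Any cover uses at least 2 sets; among all covering selections none totals below 11.
Greedy by coverage-per-cost would pick S2, S6, S7 for 14 — worse than the optimum 11.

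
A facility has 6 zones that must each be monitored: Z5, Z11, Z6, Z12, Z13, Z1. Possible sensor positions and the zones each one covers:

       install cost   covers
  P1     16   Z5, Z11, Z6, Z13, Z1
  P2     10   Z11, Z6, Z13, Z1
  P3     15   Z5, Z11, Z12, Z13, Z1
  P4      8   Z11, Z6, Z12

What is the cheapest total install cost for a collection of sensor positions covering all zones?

P3, P4 cover every zone at install cost 15 + 8 = 23.
Any cover uses at least 2 sensor positions; among all covering selections none totals below 23.
Greedy by coverage-per-install cost would pick P2, P3 for 25 — worse than the optimum 23.

23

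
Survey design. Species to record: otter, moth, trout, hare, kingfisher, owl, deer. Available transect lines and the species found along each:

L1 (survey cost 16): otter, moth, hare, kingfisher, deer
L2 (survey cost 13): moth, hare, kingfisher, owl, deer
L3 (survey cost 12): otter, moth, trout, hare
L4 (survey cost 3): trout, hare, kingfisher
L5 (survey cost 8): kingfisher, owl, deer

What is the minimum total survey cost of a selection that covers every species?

L3, L5 cover every species at survey cost 12 + 8 = 20.
Any cover uses at least 2 transects; among all covering selections none totals below 20.

20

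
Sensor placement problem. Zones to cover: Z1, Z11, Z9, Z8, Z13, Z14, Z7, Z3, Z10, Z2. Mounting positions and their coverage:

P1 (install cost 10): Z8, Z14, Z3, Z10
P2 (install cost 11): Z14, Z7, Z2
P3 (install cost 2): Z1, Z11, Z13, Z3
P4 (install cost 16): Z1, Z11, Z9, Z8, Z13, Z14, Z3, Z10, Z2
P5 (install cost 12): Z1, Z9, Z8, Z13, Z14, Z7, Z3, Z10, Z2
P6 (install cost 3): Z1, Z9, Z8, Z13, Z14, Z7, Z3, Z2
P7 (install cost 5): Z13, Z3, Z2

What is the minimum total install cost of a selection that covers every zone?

14

P3, P5 cover every zone at install cost 2 + 12 = 14.
Any cover uses at least 2 sensor positions; among all covering selections none totals below 14.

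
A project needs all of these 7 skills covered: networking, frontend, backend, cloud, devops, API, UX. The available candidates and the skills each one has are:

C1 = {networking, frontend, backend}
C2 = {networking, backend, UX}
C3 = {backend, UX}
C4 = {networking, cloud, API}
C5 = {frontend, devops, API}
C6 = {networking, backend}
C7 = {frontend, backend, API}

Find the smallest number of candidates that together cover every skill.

3

C2, C4, C5 together cover {networking, frontend, backend, cloud, devops, API, UX} — every skill.
No 2 of the 7 candidates cover everything (all 21 pairs fall short), so 3 is minimum.
Greedy (largest uncovered first) would take C1, C4, C2, C5 — 4 candidates — but 3 suffice.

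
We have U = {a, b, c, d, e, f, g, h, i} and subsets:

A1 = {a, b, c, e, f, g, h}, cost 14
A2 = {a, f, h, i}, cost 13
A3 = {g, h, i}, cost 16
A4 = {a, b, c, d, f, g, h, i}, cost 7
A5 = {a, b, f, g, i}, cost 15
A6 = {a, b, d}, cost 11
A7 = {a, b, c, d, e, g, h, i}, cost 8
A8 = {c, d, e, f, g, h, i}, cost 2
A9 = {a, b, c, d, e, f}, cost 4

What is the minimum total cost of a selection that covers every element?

6

A8, A9 cover every element at cost 2 + 4 = 6.
Any cover uses at least 2 sets; among all covering selections none totals below 6.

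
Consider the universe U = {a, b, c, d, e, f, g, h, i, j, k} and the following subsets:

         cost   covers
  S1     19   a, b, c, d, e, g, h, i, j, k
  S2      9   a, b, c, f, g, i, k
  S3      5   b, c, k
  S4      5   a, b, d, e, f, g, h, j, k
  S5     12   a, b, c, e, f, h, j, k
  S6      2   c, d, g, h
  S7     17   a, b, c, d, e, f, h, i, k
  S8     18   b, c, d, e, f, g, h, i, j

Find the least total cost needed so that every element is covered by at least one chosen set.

14

S2, S4 cover every element at cost 9 + 5 = 14.
Any cover uses at least 2 sets; among all covering selections none totals below 14.
Greedy by coverage-per-cost would pick S6, S4, S2 for 16 — worse than the optimum 14.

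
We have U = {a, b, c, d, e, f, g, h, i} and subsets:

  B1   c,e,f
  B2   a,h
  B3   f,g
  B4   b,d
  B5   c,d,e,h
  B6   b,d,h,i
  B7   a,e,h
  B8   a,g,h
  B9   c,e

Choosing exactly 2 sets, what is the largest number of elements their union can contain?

7

Choosing B1, B6 covers {b, c, d, e, f, h, i} — 7 elements.
No choice of 2 sets does better; here a, g are left uncovered.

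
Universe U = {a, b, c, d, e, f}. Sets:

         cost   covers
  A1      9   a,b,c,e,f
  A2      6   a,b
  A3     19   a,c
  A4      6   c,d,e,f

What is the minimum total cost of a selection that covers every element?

A2, A4 cover every element at cost 6 + 6 = 12.
Any cover uses at least 2 sets; among all covering selections none totals below 12.

12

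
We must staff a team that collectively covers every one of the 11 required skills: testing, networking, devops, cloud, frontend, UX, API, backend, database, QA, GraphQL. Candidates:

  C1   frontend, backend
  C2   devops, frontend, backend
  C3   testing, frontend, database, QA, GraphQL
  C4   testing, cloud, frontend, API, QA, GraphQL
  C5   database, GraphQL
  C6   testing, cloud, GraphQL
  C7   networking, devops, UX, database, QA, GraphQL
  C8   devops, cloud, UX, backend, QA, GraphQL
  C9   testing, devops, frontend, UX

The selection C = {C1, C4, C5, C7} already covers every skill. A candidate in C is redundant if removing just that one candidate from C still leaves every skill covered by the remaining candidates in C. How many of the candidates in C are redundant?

1

Drop C1: backend uncovered — not redundant.
Drop C4: testing, cloud, API uncovered — not redundant.
Drop C5: the rest still cover every skill — redundant.
Drop C7: networking, devops, UX uncovered — not redundant.
1 redundant: C5.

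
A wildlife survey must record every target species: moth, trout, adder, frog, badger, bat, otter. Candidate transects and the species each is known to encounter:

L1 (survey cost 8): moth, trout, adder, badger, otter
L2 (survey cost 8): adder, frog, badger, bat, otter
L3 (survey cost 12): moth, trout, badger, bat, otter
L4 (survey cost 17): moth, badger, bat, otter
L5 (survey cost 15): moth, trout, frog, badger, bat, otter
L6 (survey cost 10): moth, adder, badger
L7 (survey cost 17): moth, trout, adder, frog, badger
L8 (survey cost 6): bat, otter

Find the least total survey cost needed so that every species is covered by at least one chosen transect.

L1, L2 cover every species at survey cost 8 + 8 = 16.
Any cover uses at least 2 transects; among all covering selections none totals below 16.

16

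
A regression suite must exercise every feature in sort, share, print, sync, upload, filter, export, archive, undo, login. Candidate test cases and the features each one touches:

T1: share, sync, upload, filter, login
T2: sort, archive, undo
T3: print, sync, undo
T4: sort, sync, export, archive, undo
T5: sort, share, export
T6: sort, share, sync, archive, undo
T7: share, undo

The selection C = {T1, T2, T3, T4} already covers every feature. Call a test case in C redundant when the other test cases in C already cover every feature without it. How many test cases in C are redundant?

1

Drop T1: share, upload, filter, login uncovered — not redundant.
Drop T2: the rest still cover every feature — redundant.
Drop T3: print uncovered — not redundant.
Drop T4: export uncovered — not redundant.
1 redundant: T2.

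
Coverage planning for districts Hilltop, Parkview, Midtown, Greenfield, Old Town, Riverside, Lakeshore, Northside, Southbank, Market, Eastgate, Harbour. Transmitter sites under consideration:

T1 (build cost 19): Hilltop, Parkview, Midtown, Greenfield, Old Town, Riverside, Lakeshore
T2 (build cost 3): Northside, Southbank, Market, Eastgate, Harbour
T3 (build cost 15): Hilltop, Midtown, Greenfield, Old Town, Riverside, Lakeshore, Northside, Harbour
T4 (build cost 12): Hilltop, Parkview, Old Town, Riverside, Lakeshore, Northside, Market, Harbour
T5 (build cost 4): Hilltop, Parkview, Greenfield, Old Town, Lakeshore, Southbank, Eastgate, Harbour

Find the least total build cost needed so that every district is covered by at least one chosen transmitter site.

22

T1, T2 cover every district at build cost 19 + 3 = 22.
Any cover uses at least 2 transmitter sites; among all covering selections none totals below 22.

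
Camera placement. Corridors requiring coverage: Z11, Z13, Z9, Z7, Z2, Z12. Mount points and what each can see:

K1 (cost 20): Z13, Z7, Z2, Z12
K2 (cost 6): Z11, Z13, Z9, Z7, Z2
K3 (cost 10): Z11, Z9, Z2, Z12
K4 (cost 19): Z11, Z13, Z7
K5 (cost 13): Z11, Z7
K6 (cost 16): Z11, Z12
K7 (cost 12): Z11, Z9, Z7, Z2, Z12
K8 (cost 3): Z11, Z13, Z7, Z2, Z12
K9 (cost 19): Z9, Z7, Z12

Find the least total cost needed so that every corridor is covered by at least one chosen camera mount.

K2, K8 cover every corridor at cost 6 + 3 = 9.
Any cover uses at least 2 camera mounts; among all covering selections none totals below 9.

9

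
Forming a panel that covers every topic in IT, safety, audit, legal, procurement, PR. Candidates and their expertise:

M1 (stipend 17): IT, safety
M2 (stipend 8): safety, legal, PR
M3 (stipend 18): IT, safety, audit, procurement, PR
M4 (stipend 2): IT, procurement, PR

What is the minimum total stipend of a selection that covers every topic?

M2, M3 cover every topic at stipend 8 + 18 = 26.
Any cover uses at least 2 members; among all covering selections none totals below 26.
Greedy by coverage-per-stipend would pick M4, M2, M3 for 28 — worse than the optimum 26.

26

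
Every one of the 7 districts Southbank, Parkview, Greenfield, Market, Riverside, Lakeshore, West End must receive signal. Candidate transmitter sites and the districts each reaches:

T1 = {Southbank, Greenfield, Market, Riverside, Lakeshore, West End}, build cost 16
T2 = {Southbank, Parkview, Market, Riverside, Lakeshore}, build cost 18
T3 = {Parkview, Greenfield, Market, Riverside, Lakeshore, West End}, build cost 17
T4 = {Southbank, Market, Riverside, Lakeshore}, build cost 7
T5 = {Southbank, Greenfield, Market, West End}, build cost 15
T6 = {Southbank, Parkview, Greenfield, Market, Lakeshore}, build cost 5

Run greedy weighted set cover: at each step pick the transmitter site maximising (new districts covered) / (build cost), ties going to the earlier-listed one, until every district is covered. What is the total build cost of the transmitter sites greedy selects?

27

Pick 1: T6 adds 5 new (Southbank, Parkview, Greenfield, Market, Lakeshore) at build cost 5 (ratio 5/5).
Pick 2: T4 adds 1 new (Riverside) at build cost 7 (ratio 1/7).
Pick 3: T5 adds 1 new (West End) at build cost 15 (ratio 1/15).
Greedy total build cost: 5 + 7 + 15 = 27. (The true optimum is 21, so greedy overshoots here.)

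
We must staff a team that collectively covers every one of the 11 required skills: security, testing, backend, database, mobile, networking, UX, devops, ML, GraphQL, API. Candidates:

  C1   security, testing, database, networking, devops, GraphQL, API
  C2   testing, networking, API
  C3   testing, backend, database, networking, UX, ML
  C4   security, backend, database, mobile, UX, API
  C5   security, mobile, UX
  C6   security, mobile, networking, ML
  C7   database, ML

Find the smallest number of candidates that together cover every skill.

C1, C3, C4 together cover {security, testing, backend, database, mobile, networking, UX, devops, ML, GraphQL, API} — every skill.
No 2 of the 7 candidates cover everything (all 21 pairs fall short), so 3 is minimum.

3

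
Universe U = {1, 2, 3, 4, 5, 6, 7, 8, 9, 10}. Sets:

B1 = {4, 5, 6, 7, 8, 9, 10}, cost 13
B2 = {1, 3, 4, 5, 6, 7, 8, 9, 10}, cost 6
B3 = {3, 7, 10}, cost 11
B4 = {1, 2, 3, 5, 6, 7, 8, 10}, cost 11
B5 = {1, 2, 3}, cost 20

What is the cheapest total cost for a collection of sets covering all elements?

B2, B4 cover every element at cost 6 + 11 = 17.
Any cover uses at least 2 sets; among all covering selections none totals below 17.

17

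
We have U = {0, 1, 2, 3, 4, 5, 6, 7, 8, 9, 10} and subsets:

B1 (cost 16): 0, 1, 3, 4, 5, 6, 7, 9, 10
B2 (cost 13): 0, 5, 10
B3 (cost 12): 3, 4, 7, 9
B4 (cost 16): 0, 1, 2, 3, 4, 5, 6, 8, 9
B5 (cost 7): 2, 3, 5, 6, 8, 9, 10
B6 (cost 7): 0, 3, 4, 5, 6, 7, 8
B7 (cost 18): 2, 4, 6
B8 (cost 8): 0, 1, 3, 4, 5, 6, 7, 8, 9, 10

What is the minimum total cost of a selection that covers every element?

B5, B8 cover every element at cost 7 + 8 = 15.
Any cover uses at least 2 sets; among all covering selections none totals below 15.

15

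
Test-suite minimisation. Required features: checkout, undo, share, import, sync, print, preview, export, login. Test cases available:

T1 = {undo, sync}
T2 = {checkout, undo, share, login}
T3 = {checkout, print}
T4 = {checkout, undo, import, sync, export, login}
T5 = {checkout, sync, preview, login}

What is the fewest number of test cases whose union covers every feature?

T2, T3, T4, T5 together cover {checkout, undo, share, import, sync, print, preview, export, login} — every feature.
No 3 of the 5 test cases cover everything (all 10 triples fall short), so 4 is minimum.

4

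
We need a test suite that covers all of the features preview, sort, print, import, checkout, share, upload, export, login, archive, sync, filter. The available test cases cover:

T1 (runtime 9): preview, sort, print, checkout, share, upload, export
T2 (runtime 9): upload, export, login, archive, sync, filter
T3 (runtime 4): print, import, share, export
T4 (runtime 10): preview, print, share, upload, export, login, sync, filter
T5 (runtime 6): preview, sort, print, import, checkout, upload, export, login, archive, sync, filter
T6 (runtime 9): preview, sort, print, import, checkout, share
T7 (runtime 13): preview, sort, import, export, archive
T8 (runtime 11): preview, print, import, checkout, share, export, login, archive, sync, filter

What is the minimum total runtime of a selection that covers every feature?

10

T3, T5 cover every feature at runtime 4 + 6 = 10.
Any cover uses at least 2 test cases; among all covering selections none totals below 10.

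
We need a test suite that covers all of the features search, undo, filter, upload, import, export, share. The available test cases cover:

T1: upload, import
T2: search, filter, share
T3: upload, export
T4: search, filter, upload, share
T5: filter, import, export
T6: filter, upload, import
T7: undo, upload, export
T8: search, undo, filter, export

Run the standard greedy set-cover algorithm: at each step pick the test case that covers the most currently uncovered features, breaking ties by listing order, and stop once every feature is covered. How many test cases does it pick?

3

Pick 1: T4 covers 4 new features (search, filter, upload, share).
Pick 2: T5 covers 2 new features (import, export).
Pick 3: T7 covers 1 new features (undo).
Greedy uses 3 test cases.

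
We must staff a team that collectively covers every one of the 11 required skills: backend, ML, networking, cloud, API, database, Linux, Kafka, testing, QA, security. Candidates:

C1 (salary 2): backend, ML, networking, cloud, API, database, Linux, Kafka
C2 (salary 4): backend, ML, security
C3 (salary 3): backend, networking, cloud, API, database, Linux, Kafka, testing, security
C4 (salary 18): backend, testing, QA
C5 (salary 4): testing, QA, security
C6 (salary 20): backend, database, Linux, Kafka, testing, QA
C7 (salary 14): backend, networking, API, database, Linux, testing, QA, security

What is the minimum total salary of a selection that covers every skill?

6

C1, C5 cover every skill at salary 2 + 4 = 6.
Any cover uses at least 2 candidates; among all covering selections none totals below 6.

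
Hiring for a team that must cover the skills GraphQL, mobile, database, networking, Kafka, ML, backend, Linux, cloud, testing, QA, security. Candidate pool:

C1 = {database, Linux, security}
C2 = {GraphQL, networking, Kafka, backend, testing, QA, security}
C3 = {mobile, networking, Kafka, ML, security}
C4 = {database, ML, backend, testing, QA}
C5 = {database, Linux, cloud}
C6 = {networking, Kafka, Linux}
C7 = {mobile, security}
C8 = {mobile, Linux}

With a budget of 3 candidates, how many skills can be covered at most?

12

Choosing C2, C3, C5 covers {GraphQL, mobile, database, networking, Kafka, ML, backend, Linux, cloud, testing, QA, security} — 12 skills.
That is all 12 skills.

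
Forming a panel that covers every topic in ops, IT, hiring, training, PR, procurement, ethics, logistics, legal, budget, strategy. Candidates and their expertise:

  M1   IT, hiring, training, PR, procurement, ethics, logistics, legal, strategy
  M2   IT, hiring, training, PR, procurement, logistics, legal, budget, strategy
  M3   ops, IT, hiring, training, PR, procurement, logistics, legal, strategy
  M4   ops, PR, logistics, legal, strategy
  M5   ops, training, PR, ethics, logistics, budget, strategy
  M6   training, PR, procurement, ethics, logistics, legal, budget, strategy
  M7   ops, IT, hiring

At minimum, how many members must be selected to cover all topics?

2

M1, M5 together cover {ops, IT, hiring, training, PR, procurement, ethics, logistics, legal, budget, strategy} — every topic.
No single member contains all 11 topics, so 2 is optimal.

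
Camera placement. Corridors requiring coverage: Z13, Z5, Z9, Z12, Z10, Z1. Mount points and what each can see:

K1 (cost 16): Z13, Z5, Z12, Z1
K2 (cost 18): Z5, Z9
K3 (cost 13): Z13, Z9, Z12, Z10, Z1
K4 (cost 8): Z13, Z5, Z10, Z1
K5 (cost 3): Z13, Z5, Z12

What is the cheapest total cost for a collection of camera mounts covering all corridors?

K3, K5 cover every corridor at cost 13 + 3 = 16.
Any cover uses at least 2 camera mounts; among all covering selections none totals below 16.
Greedy by coverage-per-cost would pick K5, K4, K3 for 24 — worse than the optimum 16.

16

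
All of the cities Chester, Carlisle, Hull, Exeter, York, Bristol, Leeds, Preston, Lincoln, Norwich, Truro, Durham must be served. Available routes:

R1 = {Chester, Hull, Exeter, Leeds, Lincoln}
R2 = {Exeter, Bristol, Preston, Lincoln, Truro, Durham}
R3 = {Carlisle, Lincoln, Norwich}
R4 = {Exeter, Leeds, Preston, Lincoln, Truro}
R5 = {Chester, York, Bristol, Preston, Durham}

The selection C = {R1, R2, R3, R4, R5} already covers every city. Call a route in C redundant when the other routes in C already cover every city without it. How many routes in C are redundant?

2

Drop R1: Hull uncovered — not redundant.
Drop R2: the rest still cover every city — redundant.
Drop R3: Carlisle, Norwich uncovered — not redundant.
Drop R4: the rest still cover every city — redundant.
Drop R5: York uncovered — not redundant.
2 redundant: R2, R4.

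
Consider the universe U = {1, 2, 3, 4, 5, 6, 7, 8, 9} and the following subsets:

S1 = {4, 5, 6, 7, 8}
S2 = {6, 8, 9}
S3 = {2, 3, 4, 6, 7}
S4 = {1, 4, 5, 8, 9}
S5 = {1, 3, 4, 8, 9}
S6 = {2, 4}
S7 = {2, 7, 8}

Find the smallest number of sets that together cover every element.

2

S3, S4 together cover {1, 2, 3, 4, 5, 6, 7, 8, 9} — every element.
No single set contains all 9 elements, so 2 is optimal.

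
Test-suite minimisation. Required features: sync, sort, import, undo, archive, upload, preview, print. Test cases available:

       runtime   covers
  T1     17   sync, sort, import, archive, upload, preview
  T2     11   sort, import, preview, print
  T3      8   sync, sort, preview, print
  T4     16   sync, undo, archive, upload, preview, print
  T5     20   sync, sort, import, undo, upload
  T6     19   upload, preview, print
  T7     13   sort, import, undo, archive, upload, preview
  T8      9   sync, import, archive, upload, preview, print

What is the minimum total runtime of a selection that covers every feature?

T3, T7 cover every feature at runtime 8 + 13 = 21.
Any cover uses at least 2 test cases; among all covering selections none totals below 21.

21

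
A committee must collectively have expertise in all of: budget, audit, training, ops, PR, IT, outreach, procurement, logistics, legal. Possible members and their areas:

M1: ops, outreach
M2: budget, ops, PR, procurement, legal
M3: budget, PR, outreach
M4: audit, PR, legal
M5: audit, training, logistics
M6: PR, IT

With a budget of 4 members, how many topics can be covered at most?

Choosing M1, M2, M5, M6 covers {budget, audit, training, ops, PR, IT, outreach, procurement, logistics, legal} — 10 topics.
That is all 10 topics.

10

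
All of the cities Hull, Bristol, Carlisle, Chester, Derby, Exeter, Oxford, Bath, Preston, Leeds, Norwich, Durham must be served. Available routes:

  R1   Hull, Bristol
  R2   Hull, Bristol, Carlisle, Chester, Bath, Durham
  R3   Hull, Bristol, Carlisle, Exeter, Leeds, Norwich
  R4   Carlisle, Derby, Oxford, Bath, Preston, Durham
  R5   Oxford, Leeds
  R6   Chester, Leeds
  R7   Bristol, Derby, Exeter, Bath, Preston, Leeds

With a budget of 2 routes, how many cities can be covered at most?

11

Choosing R3, R4 covers {Hull, Bristol, Carlisle, Derby, Exeter, Oxford, Bath, Preston, Leeds, Norwich, Durham} — 11 cities.
No choice of 2 routes does better; here Chester is left uncovered.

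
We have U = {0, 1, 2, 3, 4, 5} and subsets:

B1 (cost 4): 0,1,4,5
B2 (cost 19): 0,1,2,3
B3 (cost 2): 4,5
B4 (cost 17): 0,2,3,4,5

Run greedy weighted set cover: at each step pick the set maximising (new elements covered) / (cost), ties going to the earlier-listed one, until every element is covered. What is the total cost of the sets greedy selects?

Pick 1: B1 adds 4 new (0, 1, 4, 5) at cost 4 (ratio 4/4).
Pick 2: B4 adds 2 new (2, 3) at cost 17 (ratio 2/17).
Greedy total cost: 4 + 17 = 21.

21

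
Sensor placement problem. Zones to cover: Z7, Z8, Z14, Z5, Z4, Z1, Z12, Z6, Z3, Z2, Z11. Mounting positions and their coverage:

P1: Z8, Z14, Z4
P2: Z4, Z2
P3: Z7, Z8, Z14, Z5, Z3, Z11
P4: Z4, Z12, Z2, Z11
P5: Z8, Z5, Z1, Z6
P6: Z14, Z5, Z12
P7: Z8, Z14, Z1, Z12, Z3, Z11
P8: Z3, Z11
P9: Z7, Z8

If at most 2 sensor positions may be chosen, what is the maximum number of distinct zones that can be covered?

9

Choosing P3, P4 covers {Z7, Z8, Z14, Z5, Z4, Z12, Z3, Z2, Z11} — 9 zones.
No choice of 2 sensor positions does better; here Z1, Z6 are left uncovered.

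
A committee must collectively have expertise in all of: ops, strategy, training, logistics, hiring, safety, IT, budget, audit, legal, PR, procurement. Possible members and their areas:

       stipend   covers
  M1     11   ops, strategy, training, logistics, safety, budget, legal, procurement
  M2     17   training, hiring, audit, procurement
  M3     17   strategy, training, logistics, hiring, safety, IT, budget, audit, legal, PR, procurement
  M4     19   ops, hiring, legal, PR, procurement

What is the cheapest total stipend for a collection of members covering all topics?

28

M1, M3 cover every topic at stipend 11 + 17 = 28.
Any cover uses at least 2 members; among all covering selections none totals below 28.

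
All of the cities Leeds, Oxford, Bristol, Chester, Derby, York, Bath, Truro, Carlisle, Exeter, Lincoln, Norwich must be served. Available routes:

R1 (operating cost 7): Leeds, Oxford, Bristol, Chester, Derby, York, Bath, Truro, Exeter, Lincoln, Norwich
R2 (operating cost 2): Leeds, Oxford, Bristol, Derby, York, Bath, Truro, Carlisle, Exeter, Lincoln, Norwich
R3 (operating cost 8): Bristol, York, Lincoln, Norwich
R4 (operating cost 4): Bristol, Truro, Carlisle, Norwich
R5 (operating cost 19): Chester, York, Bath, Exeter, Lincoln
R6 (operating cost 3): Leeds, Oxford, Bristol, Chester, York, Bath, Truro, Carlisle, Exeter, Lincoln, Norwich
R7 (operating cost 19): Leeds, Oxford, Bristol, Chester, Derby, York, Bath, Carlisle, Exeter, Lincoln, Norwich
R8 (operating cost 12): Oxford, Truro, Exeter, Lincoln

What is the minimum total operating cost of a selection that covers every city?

5

R2, R6 cover every city at operating cost 2 + 3 = 5.
Any cover uses at least 2 routes; among all covering selections none totals below 5.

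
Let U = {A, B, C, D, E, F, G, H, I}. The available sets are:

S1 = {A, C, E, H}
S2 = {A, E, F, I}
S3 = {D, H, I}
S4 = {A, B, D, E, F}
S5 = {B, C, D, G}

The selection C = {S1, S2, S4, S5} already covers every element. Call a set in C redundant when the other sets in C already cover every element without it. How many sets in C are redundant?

Drop S1: H uncovered — not redundant.
Drop S2: I uncovered — not redundant.
Drop S4: the rest still cover every element — redundant.
Drop S5: G uncovered — not redundant.
1 redundant: S4.

1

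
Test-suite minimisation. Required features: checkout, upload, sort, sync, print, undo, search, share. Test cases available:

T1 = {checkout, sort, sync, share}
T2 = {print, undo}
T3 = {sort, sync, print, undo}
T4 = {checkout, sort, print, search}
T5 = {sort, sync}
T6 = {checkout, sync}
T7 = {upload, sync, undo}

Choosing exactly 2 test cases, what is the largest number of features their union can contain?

7

Choosing T4, T7 covers {checkout, upload, sort, sync, print, undo, search} — 7 features.
No choice of 2 test cases does better; here share is left uncovered.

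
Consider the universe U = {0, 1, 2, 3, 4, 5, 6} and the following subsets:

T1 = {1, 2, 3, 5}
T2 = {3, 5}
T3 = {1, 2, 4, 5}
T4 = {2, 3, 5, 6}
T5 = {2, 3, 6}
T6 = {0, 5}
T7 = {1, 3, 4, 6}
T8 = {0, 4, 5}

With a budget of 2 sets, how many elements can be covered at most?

Choosing T1, T7 covers {1, 2, 3, 4, 5, 6} — 6 elements.
No choice of 2 sets does better; here 0 is left uncovered.

6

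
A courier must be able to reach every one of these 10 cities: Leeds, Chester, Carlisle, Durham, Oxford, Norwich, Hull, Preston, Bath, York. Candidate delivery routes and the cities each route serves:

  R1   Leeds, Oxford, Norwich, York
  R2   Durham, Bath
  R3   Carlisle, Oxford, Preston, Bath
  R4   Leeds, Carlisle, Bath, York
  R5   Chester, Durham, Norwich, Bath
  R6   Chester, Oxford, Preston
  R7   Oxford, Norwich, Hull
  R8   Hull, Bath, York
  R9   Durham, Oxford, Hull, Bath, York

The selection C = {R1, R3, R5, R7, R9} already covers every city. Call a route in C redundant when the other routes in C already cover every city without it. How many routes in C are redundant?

2

Drop R1: Leeds uncovered — not redundant.
Drop R3: Carlisle, Preston uncovered — not redundant.
Drop R5: Chester uncovered — not redundant.
Drop R7: the rest still cover every city — redundant.
Drop R9: the rest still cover every city — redundant.
2 redundant: R7, R9.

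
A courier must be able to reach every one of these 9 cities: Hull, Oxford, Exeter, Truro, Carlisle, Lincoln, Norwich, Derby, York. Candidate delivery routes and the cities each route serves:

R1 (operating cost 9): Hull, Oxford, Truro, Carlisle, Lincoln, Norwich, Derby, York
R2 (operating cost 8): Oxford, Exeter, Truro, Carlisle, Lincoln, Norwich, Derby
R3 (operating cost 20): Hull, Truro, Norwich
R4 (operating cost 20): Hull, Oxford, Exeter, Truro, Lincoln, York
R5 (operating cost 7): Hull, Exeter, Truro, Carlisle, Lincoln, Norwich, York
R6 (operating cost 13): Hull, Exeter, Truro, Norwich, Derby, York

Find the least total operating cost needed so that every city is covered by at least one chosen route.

R2, R5 cover every city at operating cost 8 + 7 = 15.
Any cover uses at least 2 routes; among all covering selections none totals below 15.

15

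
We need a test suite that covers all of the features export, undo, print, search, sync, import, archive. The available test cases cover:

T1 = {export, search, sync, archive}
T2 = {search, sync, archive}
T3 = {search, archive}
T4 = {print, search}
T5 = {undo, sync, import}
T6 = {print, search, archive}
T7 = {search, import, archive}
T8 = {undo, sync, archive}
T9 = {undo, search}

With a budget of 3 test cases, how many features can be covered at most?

7

Choosing T1, T4, T5 covers {export, undo, print, search, sync, import, archive} — 7 features.
That is all 7 features.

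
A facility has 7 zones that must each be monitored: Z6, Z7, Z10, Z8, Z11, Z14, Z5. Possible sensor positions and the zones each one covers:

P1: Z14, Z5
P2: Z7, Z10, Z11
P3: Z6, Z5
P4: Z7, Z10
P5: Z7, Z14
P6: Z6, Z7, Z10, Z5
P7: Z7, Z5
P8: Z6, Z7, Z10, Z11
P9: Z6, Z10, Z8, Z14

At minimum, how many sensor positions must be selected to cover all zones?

P1, P2, P9 together cover {Z6, Z7, Z10, Z8, Z11, Z14, Z5} — every zone.
No 2 of the 9 sensor positions cover everything (all 36 pairs fall short), so 3 is minimum.

3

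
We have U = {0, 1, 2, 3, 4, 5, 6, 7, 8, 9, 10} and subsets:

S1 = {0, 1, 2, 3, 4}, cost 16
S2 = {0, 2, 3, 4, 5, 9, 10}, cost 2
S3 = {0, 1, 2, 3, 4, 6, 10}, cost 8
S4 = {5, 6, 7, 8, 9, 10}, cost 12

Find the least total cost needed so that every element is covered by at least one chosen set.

S3, S4 cover every element at cost 8 + 12 = 20.
Any cover uses at least 2 sets; among all covering selections none totals below 20.

20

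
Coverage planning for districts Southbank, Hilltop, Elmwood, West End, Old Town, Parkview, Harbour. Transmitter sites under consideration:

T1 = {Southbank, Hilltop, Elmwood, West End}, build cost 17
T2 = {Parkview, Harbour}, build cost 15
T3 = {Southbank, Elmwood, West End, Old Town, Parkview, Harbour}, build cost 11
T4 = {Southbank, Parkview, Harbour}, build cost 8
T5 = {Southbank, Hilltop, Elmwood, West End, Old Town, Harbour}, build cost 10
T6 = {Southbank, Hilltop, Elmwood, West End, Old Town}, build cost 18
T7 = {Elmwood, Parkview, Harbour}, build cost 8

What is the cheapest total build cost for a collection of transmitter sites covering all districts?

18

T4, T5 cover every district at build cost 8 + 10 = 18.
Any cover uses at least 2 transmitter sites; among all covering selections none totals below 18.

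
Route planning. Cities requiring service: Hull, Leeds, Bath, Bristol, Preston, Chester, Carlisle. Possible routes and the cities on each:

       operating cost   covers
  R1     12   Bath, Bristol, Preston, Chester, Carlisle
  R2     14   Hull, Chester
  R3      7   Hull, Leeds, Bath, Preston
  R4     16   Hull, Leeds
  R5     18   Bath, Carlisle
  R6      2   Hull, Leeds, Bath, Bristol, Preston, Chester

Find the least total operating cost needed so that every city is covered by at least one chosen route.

R1, R6 cover every city at operating cost 12 + 2 = 14.
Any cover uses at least 2 routes; among all covering selections none totals below 14.

14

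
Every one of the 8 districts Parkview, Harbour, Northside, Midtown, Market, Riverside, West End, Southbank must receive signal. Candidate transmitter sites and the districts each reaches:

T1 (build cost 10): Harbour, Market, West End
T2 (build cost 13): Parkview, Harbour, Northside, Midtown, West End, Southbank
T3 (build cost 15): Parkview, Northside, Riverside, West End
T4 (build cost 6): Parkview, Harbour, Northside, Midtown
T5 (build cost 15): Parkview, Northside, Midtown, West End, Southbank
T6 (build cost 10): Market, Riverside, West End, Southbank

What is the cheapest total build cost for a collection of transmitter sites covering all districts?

16

T4, T6 cover every district at build cost 6 + 10 = 16.
Any cover uses at least 2 transmitter sites; among all covering selections none totals below 16.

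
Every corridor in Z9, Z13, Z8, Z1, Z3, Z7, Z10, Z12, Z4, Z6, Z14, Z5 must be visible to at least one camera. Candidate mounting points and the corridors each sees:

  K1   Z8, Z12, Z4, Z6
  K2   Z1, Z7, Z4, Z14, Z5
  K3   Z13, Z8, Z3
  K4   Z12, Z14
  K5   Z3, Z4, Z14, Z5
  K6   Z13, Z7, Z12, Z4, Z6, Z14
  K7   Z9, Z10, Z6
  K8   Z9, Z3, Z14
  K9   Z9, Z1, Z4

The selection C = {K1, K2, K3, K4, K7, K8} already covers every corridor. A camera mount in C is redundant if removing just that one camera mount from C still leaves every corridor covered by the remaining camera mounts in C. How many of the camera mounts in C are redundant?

3

Drop K1: the rest still cover every corridor — redundant.
Drop K2: Z1, Z7, Z5 uncovered — not redundant.
Drop K3: Z13 uncovered — not redundant.
Drop K4: the rest still cover every corridor — redundant.
Drop K7: Z10 uncovered — not redundant.
Drop K8: the rest still cover every corridor — redundant.
3 redundant: K1, K4, K8.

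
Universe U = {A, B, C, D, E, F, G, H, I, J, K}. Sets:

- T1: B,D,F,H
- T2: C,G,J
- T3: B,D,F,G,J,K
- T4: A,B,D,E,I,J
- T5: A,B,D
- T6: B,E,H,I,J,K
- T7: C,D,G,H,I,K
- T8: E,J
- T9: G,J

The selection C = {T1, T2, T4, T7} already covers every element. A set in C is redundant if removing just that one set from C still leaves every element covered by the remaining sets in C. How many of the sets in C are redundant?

Drop T1: F uncovered — not redundant.
Drop T2: the rest still cover every element — redundant.
Drop T4: A, E uncovered — not redundant.
Drop T7: K uncovered — not redundant.
1 redundant: T2.

1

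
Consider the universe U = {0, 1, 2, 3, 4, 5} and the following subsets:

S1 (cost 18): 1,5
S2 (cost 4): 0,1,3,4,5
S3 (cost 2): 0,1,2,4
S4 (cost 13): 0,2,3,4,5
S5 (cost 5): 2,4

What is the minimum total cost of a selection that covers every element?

6

S2, S3 cover every element at cost 4 + 2 = 6.
Any cover uses at least 2 sets; among all covering selections none totals below 6.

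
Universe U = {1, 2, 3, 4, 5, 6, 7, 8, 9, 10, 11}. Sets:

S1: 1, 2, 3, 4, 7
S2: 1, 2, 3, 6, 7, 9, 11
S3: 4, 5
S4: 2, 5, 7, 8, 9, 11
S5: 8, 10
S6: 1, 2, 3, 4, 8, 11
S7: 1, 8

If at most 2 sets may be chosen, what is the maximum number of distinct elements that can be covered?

9

Choosing S1, S4 covers {1, 2, 3, 4, 5, 7, 8, 9, 11} — 9 elements.
No choice of 2 sets does better; here 6, 10 are left uncovered.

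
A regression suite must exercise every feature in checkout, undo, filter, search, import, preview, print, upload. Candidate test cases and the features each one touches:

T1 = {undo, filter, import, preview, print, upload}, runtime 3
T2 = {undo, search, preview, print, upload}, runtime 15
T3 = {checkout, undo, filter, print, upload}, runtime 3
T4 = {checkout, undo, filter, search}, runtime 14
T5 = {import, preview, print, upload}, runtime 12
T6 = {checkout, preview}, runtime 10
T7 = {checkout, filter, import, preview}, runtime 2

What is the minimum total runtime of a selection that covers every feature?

17

T1, T4 cover every feature at runtime 3 + 14 = 17.
Any cover uses at least 2 test cases; among all covering selections none totals below 17.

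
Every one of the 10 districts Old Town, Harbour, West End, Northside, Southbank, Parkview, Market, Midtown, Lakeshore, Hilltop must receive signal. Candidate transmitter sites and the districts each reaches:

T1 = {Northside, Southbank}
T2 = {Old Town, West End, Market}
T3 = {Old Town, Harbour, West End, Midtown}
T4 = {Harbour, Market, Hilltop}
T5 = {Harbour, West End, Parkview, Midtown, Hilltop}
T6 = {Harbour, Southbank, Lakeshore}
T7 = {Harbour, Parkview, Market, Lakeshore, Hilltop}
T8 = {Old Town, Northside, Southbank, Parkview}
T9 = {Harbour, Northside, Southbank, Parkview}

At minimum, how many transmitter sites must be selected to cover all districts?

T1, T3, T7 together cover {Old Town, Harbour, West End, Northside, Southbank, Parkview, Market, Midtown, Lakeshore, Hilltop} — every district.
No 2 of the 9 transmitter sites cover everything (all 36 pairs fall short), so 3 is minimum.

3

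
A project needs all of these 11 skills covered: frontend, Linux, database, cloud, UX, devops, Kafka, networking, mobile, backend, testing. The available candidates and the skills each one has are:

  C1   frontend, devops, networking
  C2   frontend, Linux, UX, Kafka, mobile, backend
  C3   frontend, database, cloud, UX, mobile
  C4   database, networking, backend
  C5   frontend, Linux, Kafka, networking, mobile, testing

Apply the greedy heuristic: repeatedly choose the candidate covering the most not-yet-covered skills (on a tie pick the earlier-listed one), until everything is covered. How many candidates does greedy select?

Pick 1: C2 covers 6 new skills (frontend, Linux, UX, Kafka, mobile, backend).
Pick 2: C1 covers 2 new skills (devops, networking).
Pick 3: C3 covers 2 new skills (database, cloud).
Pick 4: C5 covers 1 new skills (testing).
Greedy uses 4 candidates.

4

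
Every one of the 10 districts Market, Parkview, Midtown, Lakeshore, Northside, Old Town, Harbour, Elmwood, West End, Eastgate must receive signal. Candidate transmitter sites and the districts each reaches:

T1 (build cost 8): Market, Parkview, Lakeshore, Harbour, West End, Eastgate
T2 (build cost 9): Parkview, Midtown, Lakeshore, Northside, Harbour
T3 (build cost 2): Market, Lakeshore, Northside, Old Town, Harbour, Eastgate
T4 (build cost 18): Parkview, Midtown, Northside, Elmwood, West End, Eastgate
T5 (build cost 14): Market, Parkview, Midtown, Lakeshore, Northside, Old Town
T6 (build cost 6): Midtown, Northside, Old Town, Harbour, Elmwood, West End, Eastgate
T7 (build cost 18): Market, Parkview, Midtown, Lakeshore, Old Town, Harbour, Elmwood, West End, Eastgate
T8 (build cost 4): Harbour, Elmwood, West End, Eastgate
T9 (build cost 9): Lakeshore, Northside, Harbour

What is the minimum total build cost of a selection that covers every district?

T1, T6 cover every district at build cost 8 + 6 = 14.
Any cover uses at least 2 transmitter sites; among all covering selections none totals below 14.

14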